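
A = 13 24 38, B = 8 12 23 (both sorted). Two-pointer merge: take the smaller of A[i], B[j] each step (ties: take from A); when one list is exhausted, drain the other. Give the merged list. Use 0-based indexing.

i=0 j=0: A[i]=13>B[j]=8 take 8, j++
i=0 j=1: A[i]=13>B[j]=12 take 12, j++
i=0 j=2: A[i]=13<=B[j]=23 take 13, i++
i=1 j=2: A[i]=24>B[j]=23 take 23, j++
i=1 j=3: B done, take A[i]=24, i++
i=2 j=3: B done, take A[i]=38, i++

[8, 12, 13, 23, 24, 38]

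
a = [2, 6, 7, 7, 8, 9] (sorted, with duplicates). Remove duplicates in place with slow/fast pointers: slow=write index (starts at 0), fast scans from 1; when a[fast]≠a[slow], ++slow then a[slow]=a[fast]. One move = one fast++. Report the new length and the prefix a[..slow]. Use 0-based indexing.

slow=0 fast=1: a[fast]=6≠a[slow]=2 write a[1]=6, slow++,fast++
slow=1 fast=2: a[fast]=7≠a[slow]=6 write a[2]=7, slow++,fast++
slow=2 fast=3: a[fast]=7=a[slow] dup, fast++
slow=2 fast=4: a[fast]=8≠a[slow]=7 write a[3]=8, slow++,fast++
slow=3 fast=5: a[fast]=9≠a[slow]=8 write a[4]=9, slow++,fast++

length 5; prefix = [2, 6, 7, 8, 9]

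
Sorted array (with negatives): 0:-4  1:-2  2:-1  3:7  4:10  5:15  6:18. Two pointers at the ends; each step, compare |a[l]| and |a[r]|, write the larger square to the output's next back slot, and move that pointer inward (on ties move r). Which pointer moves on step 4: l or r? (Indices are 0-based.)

r

l=0 r=6: |-4|<=|18| out[6]=324, r--
l=0 r=5: |-4|<=|15| out[5]=225, r--
l=0 r=4: |-4|<=|10| out[4]=100, r--
l=0 r=3: |-4|<=|7| out[3]=49, r--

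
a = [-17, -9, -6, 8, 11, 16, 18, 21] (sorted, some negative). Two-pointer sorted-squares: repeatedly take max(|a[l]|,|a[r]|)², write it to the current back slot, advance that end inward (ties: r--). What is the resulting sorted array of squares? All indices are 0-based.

[0,7] |-17|<=|21| out[7]=441 → r--
[0,6] |-17|<=|18| out[6]=324 → r--
[0,5] |-17|>|16| out[5]=289 → l++
[1,5] |-9|<=|16| out[4]=256 → r--
[1,4] |-9|<=|11| out[3]=121 → r--
[1,3] |-9|>|8| out[2]=81 → l++
[2,3] |-6|<=|8| out[1]=64 → r--
[2,2] |-6|<=|-6| out[0]=36 → r--

[36, 64, 81, 121, 256, 289, 324, 441]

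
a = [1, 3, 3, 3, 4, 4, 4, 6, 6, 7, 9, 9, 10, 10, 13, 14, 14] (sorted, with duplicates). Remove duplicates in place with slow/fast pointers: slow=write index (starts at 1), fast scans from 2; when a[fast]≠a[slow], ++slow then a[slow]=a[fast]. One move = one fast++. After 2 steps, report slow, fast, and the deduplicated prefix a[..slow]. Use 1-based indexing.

slow=2, fast=4, prefix=[1, 3]

slow=1 fast=2: a[fast]=3≠a[slow]=1 write a[2]=3, slow++,fast++
slow=2 fast=3: a[fast]=3=a[slow] dup, fast++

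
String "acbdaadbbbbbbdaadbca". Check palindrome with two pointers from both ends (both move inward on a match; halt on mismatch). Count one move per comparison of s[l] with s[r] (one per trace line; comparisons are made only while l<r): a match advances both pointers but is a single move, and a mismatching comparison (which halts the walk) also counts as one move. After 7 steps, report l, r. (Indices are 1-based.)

l=1 r=20: 'a'=='a', l++,r--
l=2 r=19: 'c'=='c', l++,r--
l=3 r=18: 'b'=='b', l++,r--
l=4 r=17: 'd'=='d', l++,r--
l=5 r=16: 'a'=='a', l++,r--
l=6 r=15: 'a'=='a', l++,r--
l=7 r=14: 'd'=='d', l++,r--

l=8, r=13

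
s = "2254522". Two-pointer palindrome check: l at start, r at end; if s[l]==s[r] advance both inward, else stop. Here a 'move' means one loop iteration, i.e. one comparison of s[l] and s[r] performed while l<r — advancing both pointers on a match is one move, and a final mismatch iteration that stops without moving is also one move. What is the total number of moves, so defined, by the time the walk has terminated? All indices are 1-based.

3 moves

l=1 r=7: '2'=='2', l++,r--
l=2 r=6: '2'=='2', l++,r--
l=3 r=5: '5'=='5', l++,r--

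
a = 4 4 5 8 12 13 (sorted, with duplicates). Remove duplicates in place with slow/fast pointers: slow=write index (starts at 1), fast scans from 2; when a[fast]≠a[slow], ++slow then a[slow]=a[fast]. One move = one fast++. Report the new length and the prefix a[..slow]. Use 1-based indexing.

slow=1 fast=2: a[fast]=4=a[slow] dup, fast++
slow=1 fast=3: a[fast]=5≠a[slow]=4 write a[2]=5, slow++,fast++
slow=2 fast=4: a[fast]=8≠a[slow]=5 write a[3]=8, slow++,fast++
slow=3 fast=5: a[fast]=12≠a[slow]=8 write a[4]=12, slow++,fast++
slow=4 fast=6: a[fast]=13≠a[slow]=12 write a[5]=13, slow++,fast++

length 5; prefix = [4, 5, 8, 12, 13]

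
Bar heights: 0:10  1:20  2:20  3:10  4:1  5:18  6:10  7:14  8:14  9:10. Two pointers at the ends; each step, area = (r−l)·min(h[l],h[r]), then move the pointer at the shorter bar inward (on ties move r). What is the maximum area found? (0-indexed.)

l=0 r=9: min(10,10)*9=90 best=90 *, r--
l=0 r=8: min(10,14)*8=80 best=90, l++
l=1 r=8: min(20,14)*7=98 best=98 *, r--
l=1 r=7: min(20,14)*6=84 best=98, r--
l=1 r=6: min(20,10)*5=50 best=98, r--
l=1 r=5: min(20,18)*4=72 best=98, r--
l=1 r=4: min(20,1)*3=3 best=98, r--
l=1 r=3: min(20,10)*2=20 best=98, r--
l=1 r=2: min(20,20)*1=20 best=98, r--

max area = 98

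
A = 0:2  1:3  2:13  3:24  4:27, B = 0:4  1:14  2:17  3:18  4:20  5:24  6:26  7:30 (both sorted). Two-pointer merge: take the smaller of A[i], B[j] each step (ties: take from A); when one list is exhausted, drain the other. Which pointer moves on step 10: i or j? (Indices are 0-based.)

j

i=0 j=0: A[i]=2<=B[j]=4 take 2, i++
i=1 j=0: A[i]=3<=B[j]=4 take 3, i++
i=2 j=0: A[i]=13>B[j]=4 take 4, j++
i=2 j=1: A[i]=13<=B[j]=14 take 13, i++
i=3 j=1: A[i]=24>B[j]=14 take 14, j++
i=3 j=2: A[i]=24>B[j]=17 take 17, j++
i=3 j=3: A[i]=24>B[j]=18 take 18, j++
i=3 j=4: A[i]=24>B[j]=20 take 20, j++
i=3 j=5: A[i]=24<=B[j]=24 take 24, i++
i=4 j=5: A[i]=27>B[j]=24 take 24, j++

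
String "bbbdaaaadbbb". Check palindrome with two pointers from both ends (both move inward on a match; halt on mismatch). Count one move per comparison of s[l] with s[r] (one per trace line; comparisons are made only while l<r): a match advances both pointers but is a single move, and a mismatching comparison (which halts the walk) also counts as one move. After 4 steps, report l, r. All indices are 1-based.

l=5, r=8

[1,12] 'b'=='b' → l++,r--
[2,11] 'b'=='b' → l++,r--
[3,10] 'b'=='b' → l++,r--
[4,9] 'd'=='d' → l++,r--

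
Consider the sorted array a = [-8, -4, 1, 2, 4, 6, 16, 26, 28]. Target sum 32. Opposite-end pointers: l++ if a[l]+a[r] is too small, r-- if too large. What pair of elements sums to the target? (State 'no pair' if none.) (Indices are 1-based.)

(4, 28)

[1,9] -8+28=20 <32 → l++
[2,9] -4+28=24 <32 → l++
[3,9] 1+28=29 <32 → l++
[4,9] 2+28=30 <32 → l++
[5,9] 4+28=32 → found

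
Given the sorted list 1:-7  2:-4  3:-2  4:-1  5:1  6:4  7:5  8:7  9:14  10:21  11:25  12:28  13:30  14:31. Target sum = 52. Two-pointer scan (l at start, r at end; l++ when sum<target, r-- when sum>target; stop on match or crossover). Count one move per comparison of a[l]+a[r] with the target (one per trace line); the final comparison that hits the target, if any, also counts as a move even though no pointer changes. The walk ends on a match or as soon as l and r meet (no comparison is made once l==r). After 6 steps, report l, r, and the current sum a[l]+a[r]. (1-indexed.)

l=7, r=14, sum=36

[1,14] -7+31=24 <52 → l++
[2,14] -4+31=27 <52 → l++
[3,14] -2+31=29 <52 → l++
[4,14] -1+31=30 <52 → l++
[5,14] 1+31=32 <52 → l++
[6,14] 4+31=35 <52 → l++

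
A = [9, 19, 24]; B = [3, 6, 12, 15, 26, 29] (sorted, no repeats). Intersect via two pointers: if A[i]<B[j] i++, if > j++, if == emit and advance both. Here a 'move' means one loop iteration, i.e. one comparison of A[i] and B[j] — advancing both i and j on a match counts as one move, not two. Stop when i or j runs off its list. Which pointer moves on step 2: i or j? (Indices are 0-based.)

i=0 j=0: 9>3, j++
i=0 j=1: 9>6, j++

j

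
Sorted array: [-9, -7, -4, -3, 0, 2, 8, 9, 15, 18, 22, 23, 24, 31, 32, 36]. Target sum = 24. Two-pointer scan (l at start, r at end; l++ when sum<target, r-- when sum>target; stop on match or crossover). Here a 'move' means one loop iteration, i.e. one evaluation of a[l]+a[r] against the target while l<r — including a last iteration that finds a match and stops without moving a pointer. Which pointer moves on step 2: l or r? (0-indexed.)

l=0 r=15: -9+36=27 >24, r--
l=0 r=14: -9+32=23 <24, l++

l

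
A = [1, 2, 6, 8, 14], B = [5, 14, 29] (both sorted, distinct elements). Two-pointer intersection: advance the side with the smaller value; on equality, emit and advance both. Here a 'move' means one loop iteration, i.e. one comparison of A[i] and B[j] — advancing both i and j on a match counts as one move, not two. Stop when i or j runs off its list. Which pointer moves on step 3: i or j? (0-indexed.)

[i=0,j=0] 1<5 → i++
[i=1,j=0] 2<5 → i++
[i=2,j=0] 6>5 → j++

j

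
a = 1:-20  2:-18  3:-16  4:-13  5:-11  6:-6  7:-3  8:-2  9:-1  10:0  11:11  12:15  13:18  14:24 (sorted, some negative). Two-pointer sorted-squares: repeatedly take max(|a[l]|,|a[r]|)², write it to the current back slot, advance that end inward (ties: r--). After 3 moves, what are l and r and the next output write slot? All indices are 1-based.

l=2, r=12, next write slot=11

[1,14] |-20|<=|24| out[14]=576 → r--
[1,13] |-20|>|18| out[13]=400 → l++
[2,13] |-18|<=|18| out[12]=324 → r--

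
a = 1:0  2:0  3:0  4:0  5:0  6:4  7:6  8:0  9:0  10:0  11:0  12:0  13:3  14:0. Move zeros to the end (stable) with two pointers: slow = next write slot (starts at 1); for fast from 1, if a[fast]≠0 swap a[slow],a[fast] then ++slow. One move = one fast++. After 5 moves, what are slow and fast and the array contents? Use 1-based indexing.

slow=1 fast=1: a[fast]=0, fast++
slow=1 fast=2: a[fast]=0, fast++
slow=1 fast=3: a[fast]=0, fast++
slow=1 fast=4: a[fast]=0, fast++
slow=1 fast=5: a[fast]=0, fast++

slow=1, fast=6, a=[0, 0, 0, 0, 0, 4, 6, 0, 0, 0, 0, 0, 3, 0]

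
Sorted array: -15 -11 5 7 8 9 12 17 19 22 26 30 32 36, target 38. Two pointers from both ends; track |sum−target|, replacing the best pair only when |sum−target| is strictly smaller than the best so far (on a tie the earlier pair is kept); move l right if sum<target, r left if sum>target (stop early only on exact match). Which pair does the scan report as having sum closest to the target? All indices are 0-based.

pair (8, 30) with sum 38 (|Δ|=0)

[0,13] -15+36=21 d=17 * → l++
[1,13] -11+36=25 d=13 * → l++
[2,13] 5+36=41 d=3 * → r--
[2,12] 5+32=37 d=1 * → l++
[3,12] 7+32=39 d=1 → r--
[3,11] 7+30=37 d=1 → l++
[4,11] 8+30=38 d=0 * → stop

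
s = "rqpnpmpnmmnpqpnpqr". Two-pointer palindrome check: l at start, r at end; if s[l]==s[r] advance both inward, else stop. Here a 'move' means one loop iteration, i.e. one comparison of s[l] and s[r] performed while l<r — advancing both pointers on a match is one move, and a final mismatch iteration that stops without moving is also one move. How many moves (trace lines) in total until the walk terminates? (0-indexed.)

6 moves

l=0 r=17: 'r'=='r', l++,r--
l=1 r=16: 'q'=='q', l++,r--
l=2 r=15: 'p'=='p', l++,r--
l=3 r=14: 'n'=='n', l++,r--
l=4 r=13: 'p'=='p', l++,r--
l=5 r=12: 'm'!='q', stop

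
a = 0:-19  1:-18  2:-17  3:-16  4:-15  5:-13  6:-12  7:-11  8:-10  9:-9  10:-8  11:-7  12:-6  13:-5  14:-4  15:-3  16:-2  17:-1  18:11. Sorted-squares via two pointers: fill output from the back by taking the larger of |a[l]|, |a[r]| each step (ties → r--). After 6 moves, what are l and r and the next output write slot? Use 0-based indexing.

l=6, r=18, next write slot=12

[0,18] |-19|>|11| out[18]=361 → l++
[1,18] |-18|>|11| out[17]=324 → l++
[2,18] |-17|>|11| out[16]=289 → l++
[3,18] |-16|>|11| out[15]=256 → l++
[4,18] |-15|>|11| out[14]=225 → l++
[5,18] |-13|>|11| out[13]=169 → l++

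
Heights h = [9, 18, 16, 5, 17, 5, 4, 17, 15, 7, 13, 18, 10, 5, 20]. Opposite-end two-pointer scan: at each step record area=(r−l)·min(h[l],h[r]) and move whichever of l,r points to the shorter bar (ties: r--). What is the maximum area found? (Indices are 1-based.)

max area = 234

l=1 r=15: min(9,20)*14=126 best=126 *, l++
l=2 r=15: min(18,20)*13=234 best=234 *, l++
l=3 r=15: min(16,20)*12=192 best=234, l++
l=4 r=15: min(5,20)*11=55 best=234, l++
l=5 r=15: min(17,20)*10=170 best=234, l++
l=6 r=15: min(5,20)*9=45 best=234, l++
l=7 r=15: min(4,20)*8=32 best=234, l++
l=8 r=15: min(17,20)*7=119 best=234, l++
l=9 r=15: min(15,20)*6=90 best=234, l++
l=10 r=15: min(7,20)*5=35 best=234, l++
l=11 r=15: min(13,20)*4=52 best=234, l++
l=12 r=15: min(18,20)*3=54 best=234, l++
l=13 r=15: min(10,20)*2=20 best=234, l++
l=14 r=15: min(5,20)*1=5 best=234, l++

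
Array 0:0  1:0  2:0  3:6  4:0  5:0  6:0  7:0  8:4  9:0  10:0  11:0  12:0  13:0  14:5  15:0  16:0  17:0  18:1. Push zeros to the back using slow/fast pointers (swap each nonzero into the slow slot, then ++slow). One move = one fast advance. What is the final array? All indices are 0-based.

(s=0,f=0) a[fast]=0 → fast++
(s=0,f=1) a[fast]=0 → fast++
(s=0,f=2) a[fast]=0 → fast++
(s=0,f=3) a[fast]=6≠0 swap→a[0]=6 → slow++,fast++
(s=1,f=4) a[fast]=0 → fast++
(s=1,f=5) a[fast]=0 → fast++
(s=1,f=6) a[fast]=0 → fast++
(s=1,f=7) a[fast]=0 → fast++
(s=1,f=8) a[fast]=4≠0 swap→a[1]=4 → slow++,fast++
(s=2,f=9) a[fast]=0 → fast++
(s=2,f=10) a[fast]=0 → fast++
(s=2,f=11) a[fast]=0 → fast++
(s=2,f=12) a[fast]=0 → fast++
(s=2,f=13) a[fast]=0 → fast++
(s=2,f=14) a[fast]=5≠0 swap→a[2]=5 → slow++,fast++
(s=3,f=15) a[fast]=0 → fast++
(s=3,f=16) a[fast]=0 → fast++
(s=3,f=17) a[fast]=0 → fast++
(s=3,f=18) a[fast]=1≠0 swap→a[3]=1 → slow++,fast++

[6, 4, 5, 1, 0, 0, 0, 0, 0, 0, 0, 0, 0, 0, 0, 0, 0, 0, 0]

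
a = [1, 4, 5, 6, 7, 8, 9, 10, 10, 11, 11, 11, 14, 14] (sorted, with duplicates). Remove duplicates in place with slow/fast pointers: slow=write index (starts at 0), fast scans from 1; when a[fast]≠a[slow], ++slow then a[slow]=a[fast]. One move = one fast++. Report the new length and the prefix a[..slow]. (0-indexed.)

slow=0 fast=1: a[fast]=4≠a[slow]=1 write a[1]=4, slow++,fast++
slow=1 fast=2: a[fast]=5≠a[slow]=4 write a[2]=5, slow++,fast++
slow=2 fast=3: a[fast]=6≠a[slow]=5 write a[3]=6, slow++,fast++
slow=3 fast=4: a[fast]=7≠a[slow]=6 write a[4]=7, slow++,fast++
slow=4 fast=5: a[fast]=8≠a[slow]=7 write a[5]=8, slow++,fast++
slow=5 fast=6: a[fast]=9≠a[slow]=8 write a[6]=9, slow++,fast++
slow=6 fast=7: a[fast]=10≠a[slow]=9 write a[7]=10, slow++,fast++
slow=7 fast=8: a[fast]=10=a[slow] dup, fast++
slow=7 fast=9: a[fast]=11≠a[slow]=10 write a[8]=11, slow++,fast++
slow=8 fast=10: a[fast]=11=a[slow] dup, fast++
slow=8 fast=11: a[fast]=11=a[slow] dup, fast++
slow=8 fast=12: a[fast]=14≠a[slow]=11 write a[9]=14, slow++,fast++
slow=9 fast=13: a[fast]=14=a[slow] dup, fast++

length 10; prefix = [1, 4, 5, 6, 7, 8, 9, 10, 11, 14]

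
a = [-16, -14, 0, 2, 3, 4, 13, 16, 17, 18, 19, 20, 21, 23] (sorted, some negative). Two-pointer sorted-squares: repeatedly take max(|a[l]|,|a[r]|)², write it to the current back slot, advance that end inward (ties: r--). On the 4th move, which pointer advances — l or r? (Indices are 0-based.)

r

l=0 r=13: |-16|<=|23| out[13]=529, r--
l=0 r=12: |-16|<=|21| out[12]=441, r--
l=0 r=11: |-16|<=|20| out[11]=400, r--
l=0 r=10: |-16|<=|19| out[10]=361, r--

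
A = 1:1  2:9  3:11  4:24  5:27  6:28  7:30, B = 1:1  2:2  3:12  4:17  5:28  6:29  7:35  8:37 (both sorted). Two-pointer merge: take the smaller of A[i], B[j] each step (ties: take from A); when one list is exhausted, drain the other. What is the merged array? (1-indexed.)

[1, 1, 2, 9, 11, 12, 17, 24, 27, 28, 28, 29, 30, 35, 37]

[i=1,j=1] A[i]=1<=B[j]=1 take 1 → i++
[i=2,j=1] A[i]=9>B[j]=1 take 1 → j++
[i=2,j=2] A[i]=9>B[j]=2 take 2 → j++
[i=2,j=3] A[i]=9<=B[j]=12 take 9 → i++
[i=3,j=3] A[i]=11<=B[j]=12 take 11 → i++
[i=4,j=3] A[i]=24>B[j]=12 take 12 → j++
[i=4,j=4] A[i]=24>B[j]=17 take 17 → j++
[i=4,j=5] A[i]=24<=B[j]=28 take 24 → i++
[i=5,j=5] A[i]=27<=B[j]=28 take 27 → i++
[i=6,j=5] A[i]=28<=B[j]=28 take 28 → i++
[i=7,j=5] A[i]=30>B[j]=28 take 28 → j++
[i=7,j=6] A[i]=30>B[j]=29 take 29 → j++
[i=7,j=7] A[i]=30<=B[j]=35 take 30 → i++
[i=8,j=7] A done, take B[j]=35 → j++
[i=8,j=8] A done, take B[j]=37 → j++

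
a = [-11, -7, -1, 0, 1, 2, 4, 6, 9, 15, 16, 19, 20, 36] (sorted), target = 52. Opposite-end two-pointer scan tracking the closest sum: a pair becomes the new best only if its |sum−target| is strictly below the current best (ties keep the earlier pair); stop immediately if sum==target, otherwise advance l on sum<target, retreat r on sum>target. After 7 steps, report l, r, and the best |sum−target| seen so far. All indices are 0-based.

l=0 r=13: -11+36=25 d=27 *, l++
l=1 r=13: -7+36=29 d=23 *, l++
l=2 r=13: -1+36=35 d=17 *, l++
l=3 r=13: 0+36=36 d=16 *, l++
l=4 r=13: 1+36=37 d=15 *, l++
l=5 r=13: 2+36=38 d=14 *, l++
l=6 r=13: 4+36=40 d=12 *, l++

l=7, r=13, best |Δ|=12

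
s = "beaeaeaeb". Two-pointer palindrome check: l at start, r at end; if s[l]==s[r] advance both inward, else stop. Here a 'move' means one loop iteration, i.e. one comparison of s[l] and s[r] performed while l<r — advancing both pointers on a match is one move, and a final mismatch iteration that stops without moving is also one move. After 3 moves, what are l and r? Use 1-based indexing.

l=4, r=6

[1,9] 'b'=='b' → l++,r--
[2,8] 'e'=='e' → l++,r--
[3,7] 'a'=='a' → l++,r--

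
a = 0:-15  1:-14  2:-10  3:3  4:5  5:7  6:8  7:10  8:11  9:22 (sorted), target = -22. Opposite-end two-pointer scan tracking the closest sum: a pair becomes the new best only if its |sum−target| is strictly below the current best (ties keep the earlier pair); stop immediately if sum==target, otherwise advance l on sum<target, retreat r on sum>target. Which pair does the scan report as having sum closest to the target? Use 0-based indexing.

[0,9] -15+22=7 d=29 * → r--
[0,8] -15+11=-4 d=18 * → r--
[0,7] -15+10=-5 d=17 * → r--
[0,6] -15+8=-7 d=15 * → r--
[0,5] -15+7=-8 d=14 * → r--
[0,4] -15+5=-10 d=12 * → r--
[0,3] -15+3=-12 d=10 * → r--
[0,2] -15+-10=-25 d=3 * → l++
[1,2] -14+-10=-24 d=2 * → l++

pair (-14, -10) with sum -24 (|Δ|=2)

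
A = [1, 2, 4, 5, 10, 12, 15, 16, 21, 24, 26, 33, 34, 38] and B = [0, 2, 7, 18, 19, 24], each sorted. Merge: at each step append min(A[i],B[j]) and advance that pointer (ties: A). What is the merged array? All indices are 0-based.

i=0 j=0: A[i]=1>B[j]=0 take 0, j++
i=0 j=1: A[i]=1<=B[j]=2 take 1, i++
i=1 j=1: A[i]=2<=B[j]=2 take 2, i++
i=2 j=1: A[i]=4>B[j]=2 take 2, j++
i=2 j=2: A[i]=4<=B[j]=7 take 4, i++
i=3 j=2: A[i]=5<=B[j]=7 take 5, i++
i=4 j=2: A[i]=10>B[j]=7 take 7, j++
i=4 j=3: A[i]=10<=B[j]=18 take 10, i++
i=5 j=3: A[i]=12<=B[j]=18 take 12, i++
i=6 j=3: A[i]=15<=B[j]=18 take 15, i++
i=7 j=3: A[i]=16<=B[j]=18 take 16, i++
i=8 j=3: A[i]=21>B[j]=18 take 18, j++
i=8 j=4: A[i]=21>B[j]=19 take 19, j++
i=8 j=5: A[i]=21<=B[j]=24 take 21, i++
i=9 j=5: A[i]=24<=B[j]=24 take 24, i++
i=10 j=5: A[i]=26>B[j]=24 take 24, j++
i=10 j=6: B done, take A[i]=26, i++
i=11 j=6: B done, take A[i]=33, i++
i=12 j=6: B done, take A[i]=34, i++
i=13 j=6: B done, take A[i]=38, i++

[0, 1, 2, 2, 4, 5, 7, 10, 12, 15, 16, 18, 19, 21, 24, 24, 26, 33, 34, 38]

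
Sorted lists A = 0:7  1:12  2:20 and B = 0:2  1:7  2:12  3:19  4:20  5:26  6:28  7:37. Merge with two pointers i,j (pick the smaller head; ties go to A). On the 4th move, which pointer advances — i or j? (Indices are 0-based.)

i

[i=0,j=0] A[i]=7>B[j]=2 take 2 → j++
[i=0,j=1] A[i]=7<=B[j]=7 take 7 → i++
[i=1,j=1] A[i]=12>B[j]=7 take 7 → j++
[i=1,j=2] A[i]=12<=B[j]=12 take 12 → i++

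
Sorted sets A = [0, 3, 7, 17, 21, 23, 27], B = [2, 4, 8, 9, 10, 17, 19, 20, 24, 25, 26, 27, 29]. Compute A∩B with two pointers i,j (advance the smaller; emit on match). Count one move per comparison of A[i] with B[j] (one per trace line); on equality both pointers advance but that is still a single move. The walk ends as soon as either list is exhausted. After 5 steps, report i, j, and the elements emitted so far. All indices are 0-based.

i=3, j=2, emitted=[]

[i=0,j=0] 0<2 → i++
[i=1,j=0] 3>2 → j++
[i=1,j=1] 3<4 → i++
[i=2,j=1] 7>4 → j++
[i=2,j=2] 7<8 → i++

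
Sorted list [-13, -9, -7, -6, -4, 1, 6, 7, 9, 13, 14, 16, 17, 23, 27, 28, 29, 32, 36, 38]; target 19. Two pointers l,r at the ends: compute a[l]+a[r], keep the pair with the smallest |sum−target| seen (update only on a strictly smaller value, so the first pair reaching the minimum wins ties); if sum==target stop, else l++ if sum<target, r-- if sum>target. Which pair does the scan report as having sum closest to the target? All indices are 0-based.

[0,19] -13+38=25 d=6 * → r--
[0,18] -13+36=23 d=4 * → r--
[0,17] -13+32=19 d=0 * → stop

pair (-13, 32) with sum 19 (|Δ|=0)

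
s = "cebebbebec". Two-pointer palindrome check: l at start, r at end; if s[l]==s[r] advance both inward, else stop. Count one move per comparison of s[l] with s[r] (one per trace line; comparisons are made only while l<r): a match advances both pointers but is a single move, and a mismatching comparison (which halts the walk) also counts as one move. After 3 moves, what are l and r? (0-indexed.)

l=0 r=9: 'c'=='c', l++,r--
l=1 r=8: 'e'=='e', l++,r--
l=2 r=7: 'b'=='b', l++,r--

l=3, r=6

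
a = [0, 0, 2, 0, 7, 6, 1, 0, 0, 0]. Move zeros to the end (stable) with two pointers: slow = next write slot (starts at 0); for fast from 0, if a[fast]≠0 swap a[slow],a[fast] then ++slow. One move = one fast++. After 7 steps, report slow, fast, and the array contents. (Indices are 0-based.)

slow=4, fast=7, a=[2, 7, 6, 1, 0, 0, 0, 0, 0, 0]

(s=0,f=0) a[fast]=0 → fast++
(s=0,f=1) a[fast]=0 → fast++
(s=0,f=2) a[fast]=2≠0 swap→a[0]=2 → slow++,fast++
(s=1,f=3) a[fast]=0 → fast++
(s=1,f=4) a[fast]=7≠0 swap→a[1]=7 → slow++,fast++
(s=2,f=5) a[fast]=6≠0 swap→a[2]=6 → slow++,fast++
(s=3,f=6) a[fast]=1≠0 swap→a[3]=1 → slow++,fast++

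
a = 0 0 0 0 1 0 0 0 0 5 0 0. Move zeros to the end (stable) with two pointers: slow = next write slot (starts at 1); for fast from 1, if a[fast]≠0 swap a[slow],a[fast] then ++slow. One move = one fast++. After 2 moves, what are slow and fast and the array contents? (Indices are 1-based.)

slow=1, fast=3, a=[0, 0, 0, 0, 1, 0, 0, 0, 0, 5, 0, 0]

(s=1,f=1) a[fast]=0 → fast++
(s=1,f=2) a[fast]=0 → fast++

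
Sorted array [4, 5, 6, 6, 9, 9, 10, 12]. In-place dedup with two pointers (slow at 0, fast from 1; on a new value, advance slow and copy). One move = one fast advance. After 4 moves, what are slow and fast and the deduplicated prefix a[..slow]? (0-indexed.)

slow=0 fast=1: a[fast]=5≠a[slow]=4 write a[1]=5, slow++,fast++
slow=1 fast=2: a[fast]=6≠a[slow]=5 write a[2]=6, slow++,fast++
slow=2 fast=3: a[fast]=6=a[slow] dup, fast++
slow=2 fast=4: a[fast]=9≠a[slow]=6 write a[3]=9, slow++,fast++

slow=3, fast=5, prefix=[4, 5, 6, 9]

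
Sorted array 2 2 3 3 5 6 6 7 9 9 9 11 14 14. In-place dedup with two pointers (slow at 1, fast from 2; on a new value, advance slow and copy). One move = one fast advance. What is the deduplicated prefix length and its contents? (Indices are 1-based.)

length 8; prefix = [2, 3, 5, 6, 7, 9, 11, 14]

slow=1 fast=2: a[fast]=2=a[slow] dup, fast++
slow=1 fast=3: a[fast]=3≠a[slow]=2 write a[2]=3, slow++,fast++
slow=2 fast=4: a[fast]=3=a[slow] dup, fast++
slow=2 fast=5: a[fast]=5≠a[slow]=3 write a[3]=5, slow++,fast++
slow=3 fast=6: a[fast]=6≠a[slow]=5 write a[4]=6, slow++,fast++
slow=4 fast=7: a[fast]=6=a[slow] dup, fast++
slow=4 fast=8: a[fast]=7≠a[slow]=6 write a[5]=7, slow++,fast++
slow=5 fast=9: a[fast]=9≠a[slow]=7 write a[6]=9, slow++,fast++
slow=6 fast=10: a[fast]=9=a[slow] dup, fast++
slow=6 fast=11: a[fast]=9=a[slow] dup, fast++
slow=6 fast=12: a[fast]=11≠a[slow]=9 write a[7]=11, slow++,fast++
slow=7 fast=13: a[fast]=14≠a[slow]=11 write a[8]=14, slow++,fast++
slow=8 fast=14: a[fast]=14=a[slow] dup, fast++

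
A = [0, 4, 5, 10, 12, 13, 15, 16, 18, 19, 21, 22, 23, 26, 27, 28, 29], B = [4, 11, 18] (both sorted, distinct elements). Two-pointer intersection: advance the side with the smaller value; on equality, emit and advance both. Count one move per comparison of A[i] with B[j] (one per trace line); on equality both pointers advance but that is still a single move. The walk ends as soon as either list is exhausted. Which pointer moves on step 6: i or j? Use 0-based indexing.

i

[i=0,j=0] 0<4 → i++
[i=1,j=0] 4==4 emit → i++,j++
[i=2,j=1] 5<11 → i++
[i=3,j=1] 10<11 → i++
[i=4,j=1] 12>11 → j++
[i=4,j=2] 12<18 → i++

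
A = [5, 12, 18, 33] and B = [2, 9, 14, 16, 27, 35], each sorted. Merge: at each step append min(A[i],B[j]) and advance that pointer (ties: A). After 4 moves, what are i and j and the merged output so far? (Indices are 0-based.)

[i=0,j=0] A[i]=5>B[j]=2 take 2 → j++
[i=0,j=1] A[i]=5<=B[j]=9 take 5 → i++
[i=1,j=1] A[i]=12>B[j]=9 take 9 → j++
[i=1,j=2] A[i]=12<=B[j]=14 take 12 → i++

i=2, j=2, merged so far=[2, 5, 9, 12]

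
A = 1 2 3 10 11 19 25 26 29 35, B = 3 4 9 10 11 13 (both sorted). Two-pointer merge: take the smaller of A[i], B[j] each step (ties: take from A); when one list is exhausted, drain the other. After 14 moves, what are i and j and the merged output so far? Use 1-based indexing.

i=1 j=1: A[i]=1<=B[j]=3 take 1, i++
i=2 j=1: A[i]=2<=B[j]=3 take 2, i++
i=3 j=1: A[i]=3<=B[j]=3 take 3, i++
i=4 j=1: A[i]=10>B[j]=3 take 3, j++
i=4 j=2: A[i]=10>B[j]=4 take 4, j++
i=4 j=3: A[i]=10>B[j]=9 take 9, j++
i=4 j=4: A[i]=10<=B[j]=10 take 10, i++
i=5 j=4: A[i]=11>B[j]=10 take 10, j++
i=5 j=5: A[i]=11<=B[j]=11 take 11, i++
i=6 j=5: A[i]=19>B[j]=11 take 11, j++
i=6 j=6: A[i]=19>B[j]=13 take 13, j++
i=6 j=7: B done, take A[i]=19, i++
i=7 j=7: B done, take A[i]=25, i++
i=8 j=7: B done, take A[i]=26, i++

i=9, j=7, merged so far=[1, 2, 3, 3, 4, 9, 10, 10, 11, 11, 13, 19, 25, 26]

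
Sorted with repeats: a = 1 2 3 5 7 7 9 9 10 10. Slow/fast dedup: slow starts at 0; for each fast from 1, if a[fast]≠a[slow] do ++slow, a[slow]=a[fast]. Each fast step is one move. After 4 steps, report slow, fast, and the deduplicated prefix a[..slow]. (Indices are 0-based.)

(s=0,f=1) a[fast]=2≠a[slow]=1 write a[1]=2 → slow++,fast++
(s=1,f=2) a[fast]=3≠a[slow]=2 write a[2]=3 → slow++,fast++
(s=2,f=3) a[fast]=5≠a[slow]=3 write a[3]=5 → slow++,fast++
(s=3,f=4) a[fast]=7≠a[slow]=5 write a[4]=7 → slow++,fast++

slow=4, fast=5, prefix=[1, 2, 3, 5, 7]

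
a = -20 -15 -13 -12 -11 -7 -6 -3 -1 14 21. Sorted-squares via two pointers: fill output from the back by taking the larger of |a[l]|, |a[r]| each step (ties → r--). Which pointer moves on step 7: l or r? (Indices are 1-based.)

l

l=1 r=11: |-20|<=|21| out[11]=441, r--
l=1 r=10: |-20|>|14| out[10]=400, l++
l=2 r=10: |-15|>|14| out[9]=225, l++
l=3 r=10: |-13|<=|14| out[8]=196, r--
l=3 r=9: |-13|>|-1| out[7]=169, l++
l=4 r=9: |-12|>|-1| out[6]=144, l++
l=5 r=9: |-11|>|-1| out[5]=121, l++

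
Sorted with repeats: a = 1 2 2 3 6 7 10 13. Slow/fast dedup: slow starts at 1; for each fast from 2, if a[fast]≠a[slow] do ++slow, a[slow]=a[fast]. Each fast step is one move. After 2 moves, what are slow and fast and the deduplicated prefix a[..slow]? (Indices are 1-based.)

slow=2, fast=4, prefix=[1, 2]

(s=1,f=2) a[fast]=2≠a[slow]=1 write a[2]=2 → slow++,fast++
(s=2,f=3) a[fast]=2=a[slow] dup → fast++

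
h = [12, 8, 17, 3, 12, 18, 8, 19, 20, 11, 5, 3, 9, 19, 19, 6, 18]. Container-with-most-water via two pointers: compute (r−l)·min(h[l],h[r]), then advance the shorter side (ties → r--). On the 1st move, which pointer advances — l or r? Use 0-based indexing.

l

[0,16] min(12,18)*16=192 best=192 * → l++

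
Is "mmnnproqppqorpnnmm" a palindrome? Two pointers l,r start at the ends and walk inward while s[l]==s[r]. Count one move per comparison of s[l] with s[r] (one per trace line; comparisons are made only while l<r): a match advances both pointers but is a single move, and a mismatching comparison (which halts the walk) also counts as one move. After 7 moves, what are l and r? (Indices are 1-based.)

l=1 r=18: 'm'=='m', l++,r--
l=2 r=17: 'm'=='m', l++,r--
l=3 r=16: 'n'=='n', l++,r--
l=4 r=15: 'n'=='n', l++,r--
l=5 r=14: 'p'=='p', l++,r--
l=6 r=13: 'r'=='r', l++,r--
l=7 r=12: 'o'=='o', l++,r--

l=8, r=11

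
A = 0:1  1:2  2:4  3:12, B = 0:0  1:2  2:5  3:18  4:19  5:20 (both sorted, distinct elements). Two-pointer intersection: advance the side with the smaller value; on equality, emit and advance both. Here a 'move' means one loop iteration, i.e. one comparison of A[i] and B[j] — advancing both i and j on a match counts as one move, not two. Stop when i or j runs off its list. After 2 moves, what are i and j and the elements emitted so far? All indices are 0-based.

[i=0,j=0] 1>0 → j++
[i=0,j=1] 1<2 → i++

i=1, j=1, emitted=[]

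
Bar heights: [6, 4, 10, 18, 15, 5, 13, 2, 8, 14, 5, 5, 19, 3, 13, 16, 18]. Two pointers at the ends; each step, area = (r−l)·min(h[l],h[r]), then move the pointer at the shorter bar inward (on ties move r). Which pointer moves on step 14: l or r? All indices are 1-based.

[1,17] min(6,18)*16=96 best=96 * → l++
[2,17] min(4,18)*15=60 best=96 → l++
[3,17] min(10,18)*14=140 best=140 * → l++
[4,17] min(18,18)*13=234 best=234 * → r--
[4,16] min(18,16)*12=192 best=234 → r--
[4,15] min(18,13)*11=143 best=234 → r--
[4,14] min(18,3)*10=30 best=234 → r--
[4,13] min(18,19)*9=162 best=234 → l++
[5,13] min(15,19)*8=120 best=234 → l++
[6,13] min(5,19)*7=35 best=234 → l++
[7,13] min(13,19)*6=78 best=234 → l++
[8,13] min(2,19)*5=10 best=234 → l++
[9,13] min(8,19)*4=32 best=234 → l++
[10,13] min(14,19)*3=42 best=234 → l++

l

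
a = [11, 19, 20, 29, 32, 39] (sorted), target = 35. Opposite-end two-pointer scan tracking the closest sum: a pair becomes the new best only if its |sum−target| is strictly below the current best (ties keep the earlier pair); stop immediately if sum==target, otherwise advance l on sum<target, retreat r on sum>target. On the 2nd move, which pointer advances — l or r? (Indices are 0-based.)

l=0 r=5: 11+39=50 d=15 *, r--
l=0 r=4: 11+32=43 d=8 *, r--

r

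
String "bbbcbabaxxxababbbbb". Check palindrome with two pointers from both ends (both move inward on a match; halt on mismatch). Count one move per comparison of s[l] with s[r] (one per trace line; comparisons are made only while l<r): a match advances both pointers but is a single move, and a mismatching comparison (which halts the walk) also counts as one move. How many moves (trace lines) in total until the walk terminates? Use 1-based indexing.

[1,19] 'b'=='b' → l++,r--
[2,18] 'b'=='b' → l++,r--
[3,17] 'b'=='b' → l++,r--
[4,16] 'c'!='b' → stop

4 moves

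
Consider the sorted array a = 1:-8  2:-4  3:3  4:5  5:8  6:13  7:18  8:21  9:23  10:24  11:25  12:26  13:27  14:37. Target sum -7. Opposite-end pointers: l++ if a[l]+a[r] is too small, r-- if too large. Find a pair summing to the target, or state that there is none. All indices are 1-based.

[1,14] -8+37=29 >-7 → r--
[1,13] -8+27=19 >-7 → r--
[1,12] -8+26=18 >-7 → r--
[1,11] -8+25=17 >-7 → r--
[1,10] -8+24=16 >-7 → r--
[1,9] -8+23=15 >-7 → r--
[1,8] -8+21=13 >-7 → r--
[1,7] -8+18=10 >-7 → r--
[1,6] -8+13=5 >-7 → r--
[1,5] -8+8=0 >-7 → r--
[1,4] -8+5=-3 >-7 → r--
[1,3] -8+3=-5 >-7 → r--
[1,2] -8+-4=-12 <-7 → l++

no pair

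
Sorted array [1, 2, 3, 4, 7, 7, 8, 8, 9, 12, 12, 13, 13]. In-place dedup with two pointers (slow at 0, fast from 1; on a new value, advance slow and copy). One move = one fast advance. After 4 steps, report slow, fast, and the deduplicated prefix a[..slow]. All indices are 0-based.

slow=4, fast=5, prefix=[1, 2, 3, 4, 7]

slow=0 fast=1: a[fast]=2≠a[slow]=1 write a[1]=2, slow++,fast++
slow=1 fast=2: a[fast]=3≠a[slow]=2 write a[2]=3, slow++,fast++
slow=2 fast=3: a[fast]=4≠a[slow]=3 write a[3]=4, slow++,fast++
slow=3 fast=4: a[fast]=7≠a[slow]=4 write a[4]=7, slow++,fast++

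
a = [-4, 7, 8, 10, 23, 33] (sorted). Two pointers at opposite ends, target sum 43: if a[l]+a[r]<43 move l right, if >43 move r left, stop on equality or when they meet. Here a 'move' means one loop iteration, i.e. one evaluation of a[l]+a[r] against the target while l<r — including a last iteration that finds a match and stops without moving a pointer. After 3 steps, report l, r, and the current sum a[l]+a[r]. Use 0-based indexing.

l=3, r=5, sum=43

l=0 r=5: -4+33=29 <43, l++
l=1 r=5: 7+33=40 <43, l++
l=2 r=5: 8+33=41 <43, l++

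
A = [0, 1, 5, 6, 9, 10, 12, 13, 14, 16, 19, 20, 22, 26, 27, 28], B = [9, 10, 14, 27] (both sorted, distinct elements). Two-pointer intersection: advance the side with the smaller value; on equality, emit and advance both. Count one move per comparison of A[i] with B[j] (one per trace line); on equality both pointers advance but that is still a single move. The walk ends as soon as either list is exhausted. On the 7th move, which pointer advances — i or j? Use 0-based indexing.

[i=0,j=0] 0<9 → i++
[i=1,j=0] 1<9 → i++
[i=2,j=0] 5<9 → i++
[i=3,j=0] 6<9 → i++
[i=4,j=0] 9==9 emit → i++,j++
[i=5,j=1] 10==10 emit → i++,j++
[i=6,j=2] 12<14 → i++

i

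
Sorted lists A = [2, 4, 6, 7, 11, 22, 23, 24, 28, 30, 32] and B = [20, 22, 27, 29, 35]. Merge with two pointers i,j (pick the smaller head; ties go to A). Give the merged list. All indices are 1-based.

i=1 j=1: A[i]=2<=B[j]=20 take 2, i++
i=2 j=1: A[i]=4<=B[j]=20 take 4, i++
i=3 j=1: A[i]=6<=B[j]=20 take 6, i++
i=4 j=1: A[i]=7<=B[j]=20 take 7, i++
i=5 j=1: A[i]=11<=B[j]=20 take 11, i++
i=6 j=1: A[i]=22>B[j]=20 take 20, j++
i=6 j=2: A[i]=22<=B[j]=22 take 22, i++
i=7 j=2: A[i]=23>B[j]=22 take 22, j++
i=7 j=3: A[i]=23<=B[j]=27 take 23, i++
i=8 j=3: A[i]=24<=B[j]=27 take 24, i++
i=9 j=3: A[i]=28>B[j]=27 take 27, j++
i=9 j=4: A[i]=28<=B[j]=29 take 28, i++
i=10 j=4: A[i]=30>B[j]=29 take 29, j++
i=10 j=5: A[i]=30<=B[j]=35 take 30, i++
i=11 j=5: A[i]=32<=B[j]=35 take 32, i++
i=12 j=5: A done, take B[j]=35, j++

[2, 4, 6, 7, 11, 20, 22, 22, 23, 24, 27, 28, 29, 30, 32, 35]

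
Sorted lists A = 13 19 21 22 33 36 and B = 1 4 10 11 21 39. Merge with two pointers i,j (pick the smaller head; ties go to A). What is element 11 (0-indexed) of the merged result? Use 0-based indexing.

i=0 j=0: A[i]=13>B[j]=1 take 1, j++
i=0 j=1: A[i]=13>B[j]=4 take 4, j++
i=0 j=2: A[i]=13>B[j]=10 take 10, j++
i=0 j=3: A[i]=13>B[j]=11 take 11, j++
i=0 j=4: A[i]=13<=B[j]=21 take 13, i++
i=1 j=4: A[i]=19<=B[j]=21 take 19, i++
i=2 j=4: A[i]=21<=B[j]=21 take 21, i++
i=3 j=4: A[i]=22>B[j]=21 take 21, j++
i=3 j=5: A[i]=22<=B[j]=39 take 22, i++
i=4 j=5: A[i]=33<=B[j]=39 take 33, i++
i=5 j=5: A[i]=36<=B[j]=39 take 36, i++
i=6 j=5: A done, take B[j]=39, j++

merged[11] = 39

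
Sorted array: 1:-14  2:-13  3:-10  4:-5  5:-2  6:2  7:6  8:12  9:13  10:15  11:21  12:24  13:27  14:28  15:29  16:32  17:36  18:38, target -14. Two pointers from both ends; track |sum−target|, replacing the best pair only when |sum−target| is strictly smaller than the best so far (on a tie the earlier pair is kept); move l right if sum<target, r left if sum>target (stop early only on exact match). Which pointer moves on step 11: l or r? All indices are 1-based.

r

[1,18] -14+38=24 d=38 * → r--
[1,17] -14+36=22 d=36 * → r--
[1,16] -14+32=18 d=32 * → r--
[1,15] -14+29=15 d=29 * → r--
[1,14] -14+28=14 d=28 * → r--
[1,13] -14+27=13 d=27 * → r--
[1,12] -14+24=10 d=24 * → r--
[1,11] -14+21=7 d=21 * → r--
[1,10] -14+15=1 d=15 * → r--
[1,9] -14+13=-1 d=13 * → r--
[1,8] -14+12=-2 d=12 * → r--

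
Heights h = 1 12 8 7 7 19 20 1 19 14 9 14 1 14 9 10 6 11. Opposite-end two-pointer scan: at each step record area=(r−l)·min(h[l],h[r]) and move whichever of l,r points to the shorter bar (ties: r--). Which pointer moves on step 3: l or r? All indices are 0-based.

l=0 r=17: min(1,11)*17=17 best=17 *, l++
l=1 r=17: min(12,11)*16=176 best=176 *, r--
l=1 r=16: min(12,6)*15=90 best=176, r--

r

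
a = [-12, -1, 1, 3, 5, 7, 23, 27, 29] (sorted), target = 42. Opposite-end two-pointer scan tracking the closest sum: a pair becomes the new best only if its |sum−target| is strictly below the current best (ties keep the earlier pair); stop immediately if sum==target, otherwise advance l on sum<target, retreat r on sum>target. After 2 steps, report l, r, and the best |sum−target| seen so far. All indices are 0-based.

l=2, r=8, best |Δ|=14

[0,8] -12+29=17 d=25 * → l++
[1,8] -1+29=28 d=14 * → l++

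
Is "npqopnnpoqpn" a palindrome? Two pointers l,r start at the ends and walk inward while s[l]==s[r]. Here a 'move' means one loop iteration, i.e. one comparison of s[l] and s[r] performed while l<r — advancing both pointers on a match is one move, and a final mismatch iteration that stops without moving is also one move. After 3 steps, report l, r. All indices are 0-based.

l=0 r=11: 'n'=='n', l++,r--
l=1 r=10: 'p'=='p', l++,r--
l=2 r=9: 'q'=='q', l++,r--

l=3, r=8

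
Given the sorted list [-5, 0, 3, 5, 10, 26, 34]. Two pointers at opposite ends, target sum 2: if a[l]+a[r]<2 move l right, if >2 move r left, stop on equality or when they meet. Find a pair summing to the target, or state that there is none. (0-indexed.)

no pair

l=0 r=6: -5+34=29 >2, r--
l=0 r=5: -5+26=21 >2, r--
l=0 r=4: -5+10=5 >2, r--
l=0 r=3: -5+5=0 <2, l++
l=1 r=3: 0+5=5 >2, r--
l=1 r=2: 0+3=3 >2, r--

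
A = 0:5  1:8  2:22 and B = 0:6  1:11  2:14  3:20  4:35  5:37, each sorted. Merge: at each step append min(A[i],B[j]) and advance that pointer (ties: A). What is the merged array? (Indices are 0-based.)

[5, 6, 8, 11, 14, 20, 22, 35, 37]

[i=0,j=0] A[i]=5<=B[j]=6 take 5 → i++
[i=1,j=0] A[i]=8>B[j]=6 take 6 → j++
[i=1,j=1] A[i]=8<=B[j]=11 take 8 → i++
[i=2,j=1] A[i]=22>B[j]=11 take 11 → j++
[i=2,j=2] A[i]=22>B[j]=14 take 14 → j++
[i=2,j=3] A[i]=22>B[j]=20 take 20 → j++
[i=2,j=4] A[i]=22<=B[j]=35 take 22 → i++
[i=3,j=4] A done, take B[j]=35 → j++
[i=3,j=5] A done, take B[j]=37 → j++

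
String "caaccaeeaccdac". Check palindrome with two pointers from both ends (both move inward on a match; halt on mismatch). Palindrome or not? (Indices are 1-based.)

l=1 r=14: 'c'=='c', l++,r--
l=2 r=13: 'a'=='a', l++,r--
l=3 r=12: 'a'!='d', stop

not a palindrome (mismatch at 3,12)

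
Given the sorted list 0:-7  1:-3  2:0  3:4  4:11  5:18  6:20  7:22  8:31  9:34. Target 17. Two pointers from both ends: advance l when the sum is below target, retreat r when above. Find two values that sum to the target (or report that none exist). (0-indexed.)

[0,9] -7+34=27 >17 → r--
[0,8] -7+31=24 >17 → r--
[0,7] -7+22=15 <17 → l++
[1,7] -3+22=19 >17 → r--
[1,6] -3+20=17 → found

(-3, 20)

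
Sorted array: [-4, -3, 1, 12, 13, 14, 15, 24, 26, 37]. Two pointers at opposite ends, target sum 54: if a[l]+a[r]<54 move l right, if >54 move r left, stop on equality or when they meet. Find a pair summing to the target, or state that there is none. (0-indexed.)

l=0 r=9: -4+37=33 <54, l++
l=1 r=9: -3+37=34 <54, l++
l=2 r=9: 1+37=38 <54, l++
l=3 r=9: 12+37=49 <54, l++
l=4 r=9: 13+37=50 <54, l++
l=5 r=9: 14+37=51 <54, l++
l=6 r=9: 15+37=52 <54, l++
l=7 r=9: 24+37=61 >54, r--
l=7 r=8: 24+26=50 <54, l++

no pair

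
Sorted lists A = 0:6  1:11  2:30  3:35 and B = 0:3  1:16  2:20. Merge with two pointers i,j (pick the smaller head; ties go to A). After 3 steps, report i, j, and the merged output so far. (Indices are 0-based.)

[i=0,j=0] A[i]=6>B[j]=3 take 3 → j++
[i=0,j=1] A[i]=6<=B[j]=16 take 6 → i++
[i=1,j=1] A[i]=11<=B[j]=16 take 11 → i++

i=2, j=1, merged so far=[3, 6, 11]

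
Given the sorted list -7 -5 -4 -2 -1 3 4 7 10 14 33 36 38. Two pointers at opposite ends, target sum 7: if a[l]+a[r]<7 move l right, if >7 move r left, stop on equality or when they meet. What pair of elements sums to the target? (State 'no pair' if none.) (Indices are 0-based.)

[0,12] -7+38=31 >7 → r--
[0,11] -7+36=29 >7 → r--
[0,10] -7+33=26 >7 → r--
[0,9] -7+14=7 → found

(-7, 14)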